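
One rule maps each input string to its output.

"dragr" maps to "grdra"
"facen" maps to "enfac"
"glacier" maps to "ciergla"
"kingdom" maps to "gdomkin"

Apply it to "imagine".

gineima

Each output is the input with this applied: move the first 3 characters to the end (rotate left by 3).
Applying that to "imagine" gives "gineima".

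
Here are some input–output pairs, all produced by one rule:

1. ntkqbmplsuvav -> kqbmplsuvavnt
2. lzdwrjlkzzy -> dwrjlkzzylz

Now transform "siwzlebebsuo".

wzlebebsuosi

The rule is to move the first 2 characters to the end (rotate left by 2).
On "siwzlebebsuo" that produces "wzlebebsuosi".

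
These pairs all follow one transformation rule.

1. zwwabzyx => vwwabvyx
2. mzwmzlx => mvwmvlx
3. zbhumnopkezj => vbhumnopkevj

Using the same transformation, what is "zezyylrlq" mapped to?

vevyylrlq

What's happening: replace every "z" with "v".
On "zezyylrlq" that produces "vevyylrlq".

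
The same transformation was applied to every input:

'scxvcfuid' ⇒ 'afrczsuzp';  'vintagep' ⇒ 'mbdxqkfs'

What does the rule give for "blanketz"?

wqbhkxiy

Looking at the pairs, the operation is to shift every letter 3 places backward in the alphabet (wrapping around), then reverse the string.
"blanketz" → "yixkhbqw" → "wqbhkxiy".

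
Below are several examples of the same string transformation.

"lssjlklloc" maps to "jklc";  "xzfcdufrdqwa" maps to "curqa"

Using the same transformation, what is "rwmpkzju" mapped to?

Looking at the pairs, the operation is to keep every other character starting from the second (positions 2nd, 4th, 6th, ...), then delete the first character.
Starting from "rwmpkzju": after the first operation, "wpzu"; after the second, "pzu".

pzu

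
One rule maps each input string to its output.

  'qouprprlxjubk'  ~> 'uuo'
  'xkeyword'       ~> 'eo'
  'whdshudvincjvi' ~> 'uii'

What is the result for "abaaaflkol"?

The rule is to move the first 2 characters to the end (rotate left by 2), then keep only the vowels.
On "abaaaflkol" that produces "aaaoa".

aaaoa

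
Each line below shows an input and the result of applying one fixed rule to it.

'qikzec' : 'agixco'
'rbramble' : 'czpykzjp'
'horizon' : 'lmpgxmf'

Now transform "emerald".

bkcpyjc

Looking at the pairs, the operation is to swap the first and last characters, then shift every letter 2 places backward in the alphabet (wrapping around).
Working it through for "emerald": intermediate "dmerale", final "bkcpyjc".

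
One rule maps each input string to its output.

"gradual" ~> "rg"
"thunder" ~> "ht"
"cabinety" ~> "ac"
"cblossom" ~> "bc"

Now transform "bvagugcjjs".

vb

Rule — swap each adjacent pair of characters (1↔2, 3↔4, ...), then keep only the first 2 characters.
For "bvagugcjjs", step one produces "vbgagujcsj"; step two turns that into "vb".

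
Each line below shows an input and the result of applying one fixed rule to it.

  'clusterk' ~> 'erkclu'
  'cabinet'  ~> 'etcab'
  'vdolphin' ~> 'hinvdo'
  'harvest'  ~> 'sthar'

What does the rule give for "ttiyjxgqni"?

The pattern: move the first 3 characters to the end (rotate left by 3), then delete the first 2 characters.
Applying both steps to "ttiyjxgqni": "yjxgqnitti", then "xgqnitti".

xgqnitti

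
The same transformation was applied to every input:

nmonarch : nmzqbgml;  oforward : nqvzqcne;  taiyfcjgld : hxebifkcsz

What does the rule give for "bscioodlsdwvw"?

What's happening: move the first 2 characters to the end (rotate left by 2), then shift every letter 1 place backward in the alphabet (wrapping around).
On "bscioodlsdwvw" that produces "bhnnckrcvuvar".
(Check on "nmonarch": → "onarchnm" → "nmzqbgml" ✓)

bhnnckrcvuvar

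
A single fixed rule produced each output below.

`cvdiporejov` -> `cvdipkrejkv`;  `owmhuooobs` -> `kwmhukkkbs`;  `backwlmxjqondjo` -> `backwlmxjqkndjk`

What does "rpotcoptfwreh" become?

rpktckptfwreh

In each case the input is transformed by: replace every "o" with "k".
Doing the same to "rpotcoptfwreh": "rpktckptfwreh".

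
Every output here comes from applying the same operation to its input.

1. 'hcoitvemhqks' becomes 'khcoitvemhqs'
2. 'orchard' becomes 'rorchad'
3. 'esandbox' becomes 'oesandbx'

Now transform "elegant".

What's happening: move the last character to the front, then swap the first and last characters.
Working it through for "elegant": intermediate "telegan", final "nelegat".

nelegat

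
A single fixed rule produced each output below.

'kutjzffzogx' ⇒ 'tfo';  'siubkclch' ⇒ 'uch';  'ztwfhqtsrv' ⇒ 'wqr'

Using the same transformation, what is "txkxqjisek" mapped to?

The rule is to keep one character in every 3, starting at position 3 (positions 3rd, 6th, 9th, ...).
So "txkxqjisek" becomes "kje".

kje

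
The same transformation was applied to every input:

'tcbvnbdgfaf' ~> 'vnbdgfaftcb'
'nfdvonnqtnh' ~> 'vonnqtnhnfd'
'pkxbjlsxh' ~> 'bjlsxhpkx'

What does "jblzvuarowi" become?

zvuarowijbl

Rule — move the first 3 characters to the end (rotate left by 3).
Doing the same to "jblzvuarowi": "zvuarowijbl".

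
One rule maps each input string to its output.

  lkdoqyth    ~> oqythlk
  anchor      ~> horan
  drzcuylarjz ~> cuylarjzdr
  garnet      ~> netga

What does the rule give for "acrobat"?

obatac

Looking at the pairs, the operation is to move the first 3 characters to the end (rotate left by 3), then delete the last character.
On "acrobat" that produces "obatac".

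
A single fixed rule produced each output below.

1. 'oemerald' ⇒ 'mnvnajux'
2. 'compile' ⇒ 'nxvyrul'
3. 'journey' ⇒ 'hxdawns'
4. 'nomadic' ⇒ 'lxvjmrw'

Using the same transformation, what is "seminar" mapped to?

The rule is to shift every letter 9 places forward in the alphabet (wrapping around), then swap the first and last characters.
On "seminar": the first step gives "bnvrwja", and the second then gives "anvrwjb".
(Check on "journey": → "sxdawnh" → "hxdawns" ✓)

anvrwjb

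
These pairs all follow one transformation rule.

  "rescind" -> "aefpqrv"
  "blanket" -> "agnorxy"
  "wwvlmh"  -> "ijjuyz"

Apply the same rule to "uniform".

abehsvz

In each case the input is transformed by: shift every letter 13 places forward in the alphabet (wrapping around) — i.e. ROT13, then sort the characters into alphabetical order.
Starting from "uniform": after the first operation, "havsbez"; after the second, "abehsvz".
(Check on "wwvlmh": → "jjiyzu" → "ijjuyz" ✓)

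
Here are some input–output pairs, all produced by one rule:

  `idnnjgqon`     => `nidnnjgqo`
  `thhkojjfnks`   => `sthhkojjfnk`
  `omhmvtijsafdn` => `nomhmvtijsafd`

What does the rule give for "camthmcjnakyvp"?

pcamthmcjnakyv

The transformation: move the last character to the front.
For "camthmcjnakyvp" the result is "pcamthmcjnakyv".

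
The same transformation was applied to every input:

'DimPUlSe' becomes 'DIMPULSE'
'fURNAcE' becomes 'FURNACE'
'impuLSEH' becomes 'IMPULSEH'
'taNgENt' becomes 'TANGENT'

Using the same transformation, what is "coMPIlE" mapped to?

COMPILE

Looking at the pairs, the operation is to convert every letter to uppercase.
For "coMPIlE" the result is "COMPILE".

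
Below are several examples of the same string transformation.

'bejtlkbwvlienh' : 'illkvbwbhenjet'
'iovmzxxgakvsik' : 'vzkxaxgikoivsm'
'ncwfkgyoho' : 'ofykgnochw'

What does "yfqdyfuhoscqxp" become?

cysfouhypfxqqd

In each case the input is transformed by: take characters alternately from the front and the back (1st, last, 2nd, 2nd-last, ...), then swap the front and back halves of the string.
For "yfqdyfuhoscqxp", step one produces "ypfxqqdcysfouh"; step two turns that into "cysfouhypfxqqd".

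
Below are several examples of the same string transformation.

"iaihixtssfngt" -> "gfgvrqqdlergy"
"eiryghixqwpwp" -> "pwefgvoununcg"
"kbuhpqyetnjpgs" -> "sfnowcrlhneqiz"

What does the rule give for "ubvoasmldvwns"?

tmyqkjbtulqsz

The transformation: shift every letter 2 places backward in the alphabet (wrapping around), then move the first 2 characters to the end (rotate left by 2).
For "ubvoasmldvwns", step one produces "sztmyqkjbtulq"; step two turns that into "tmyqkjbtulqsz".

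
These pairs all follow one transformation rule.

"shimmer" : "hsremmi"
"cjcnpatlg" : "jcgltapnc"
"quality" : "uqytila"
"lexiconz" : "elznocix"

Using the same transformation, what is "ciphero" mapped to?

Looking at the pairs, the operation is to move the first 2 characters to the end (rotate left by 2), then reverse the string.
Working it through for "ciphero": intermediate "pheroci", final "icorehp".

icorehp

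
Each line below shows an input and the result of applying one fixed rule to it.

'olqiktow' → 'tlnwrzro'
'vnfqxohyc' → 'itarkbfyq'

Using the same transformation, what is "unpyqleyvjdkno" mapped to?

sbtohbymgnqrxq

The rule is to move the first 2 characters to the end (rotate left by 2), then shift every letter 3 places forward in the alphabet (wrapping around).
Applying both steps to "unpyqleyvjdkno": "pyqleyvjdknoun", then "sbtohbymgnqrxq".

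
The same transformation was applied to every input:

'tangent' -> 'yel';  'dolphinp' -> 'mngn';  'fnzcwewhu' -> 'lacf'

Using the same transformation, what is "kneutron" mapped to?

lspl

The transformation: keep every other character starting from the second (positions 2nd, 4th, 6th, ...), then shift every letter 2 places backward in the alphabet (wrapping around).
Applying both steps to "kneutron": "nurn", then "lspl".
(Check on "tangent": → "agn" → "yel" ✓)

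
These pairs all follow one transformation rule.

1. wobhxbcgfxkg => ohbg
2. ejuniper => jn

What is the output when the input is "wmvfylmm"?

Looking at the pairs, the operation is to keep every other character starting from the second (positions 2nd, 4th, 6th, ...), then delete the last 2 characters.
For "wmvfylmm", step one produces "mflm"; step two turns that into "mf".
(Check on "wobhxbcgfxkg": → "ohbgxg" → "ohbg" ✓)

mf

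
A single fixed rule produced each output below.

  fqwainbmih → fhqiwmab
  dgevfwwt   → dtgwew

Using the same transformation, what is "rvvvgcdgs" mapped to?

rsvgvdv

Each output is the input with this applied: take characters alternately from the front and the back (1st, last, 2nd, 2nd-last, ...), then delete the last 2 characters.
Working it through for "rvvvgcdgs": intermediate "rsvgvdvcg", final "rsvgvdv".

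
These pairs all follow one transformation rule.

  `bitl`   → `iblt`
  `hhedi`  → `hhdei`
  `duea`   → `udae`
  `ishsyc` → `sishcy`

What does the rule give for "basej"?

Each output is the input with this applied: swap each adjacent pair of characters (1↔2, 3↔4, ...).
So "basej" becomes "abesj".

abesj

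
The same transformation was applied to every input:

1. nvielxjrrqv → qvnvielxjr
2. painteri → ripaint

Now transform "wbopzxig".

Each output is the input with this applied: move the last 3 characters to the front (rotate right by 3), then delete the first character.
For "wbopzxig", step one produces "xigwbopz"; step two turns that into "igwbopz".

igwbopz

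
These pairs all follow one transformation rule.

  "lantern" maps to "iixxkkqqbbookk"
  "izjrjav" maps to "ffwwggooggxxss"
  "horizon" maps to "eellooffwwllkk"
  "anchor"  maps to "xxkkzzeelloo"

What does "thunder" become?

Looking at the pairs, the operation is to shift every letter 3 places backward in the alphabet (wrapping around), then double every character.
Applying both steps to "thunder": "qerkabo", then "qqeerrkkaabboo".

qqeerrkkaabboo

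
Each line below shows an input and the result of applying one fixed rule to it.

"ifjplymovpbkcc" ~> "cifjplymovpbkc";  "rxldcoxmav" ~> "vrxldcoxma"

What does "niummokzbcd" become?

The transformation: move the last character to the front.
On "niummokzbcd" that produces "dniummokzbc".

dniummokzbc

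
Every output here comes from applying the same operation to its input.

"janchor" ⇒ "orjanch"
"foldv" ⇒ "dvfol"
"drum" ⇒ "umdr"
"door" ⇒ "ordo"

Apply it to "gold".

The transformation: move the last 2 characters to the front (rotate right by 2).
Applying that to "gold" gives "ldgo".

ldgo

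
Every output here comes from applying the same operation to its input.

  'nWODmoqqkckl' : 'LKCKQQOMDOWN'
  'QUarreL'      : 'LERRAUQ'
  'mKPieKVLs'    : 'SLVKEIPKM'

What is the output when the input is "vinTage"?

EGATNIV

In each case the input is transformed by: reverse the string, then convert every letter to uppercase.
Starting from "vinTage": after the first operation, "egaTniv"; after the second, "EGATNIV".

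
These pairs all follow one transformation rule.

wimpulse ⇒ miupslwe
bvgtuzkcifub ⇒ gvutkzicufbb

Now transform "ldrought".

rduohglt

The pattern: move the first character to the end, then swap each adjacent pair of characters (1↔2, 3↔4, ...).
Applying that to "ldrought" gives "rduohglt".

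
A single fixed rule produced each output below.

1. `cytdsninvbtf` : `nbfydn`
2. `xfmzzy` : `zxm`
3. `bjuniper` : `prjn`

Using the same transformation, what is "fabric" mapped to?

ifb

The pattern: swap the front and back halves of the string, then keep every other character starting from the second (positions 2nd, 4th, 6th, ...).
"fabric" → "ricfab" → "ifb".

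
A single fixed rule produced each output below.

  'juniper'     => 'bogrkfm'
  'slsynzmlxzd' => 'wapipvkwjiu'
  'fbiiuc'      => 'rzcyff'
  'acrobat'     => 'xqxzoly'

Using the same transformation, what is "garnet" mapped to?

bqdxok

The pattern: shift every letter 3 places backward in the alphabet (wrapping around), then move the last 2 characters to the front (rotate right by 2).
Applying that to "garnet" gives "bqdxok".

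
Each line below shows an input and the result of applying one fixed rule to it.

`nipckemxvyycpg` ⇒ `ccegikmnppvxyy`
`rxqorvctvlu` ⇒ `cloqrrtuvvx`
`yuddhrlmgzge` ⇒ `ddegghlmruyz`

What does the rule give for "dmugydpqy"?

The pattern: sort the characters into alphabetical order.
For "dmugydpqy" the result is "ddgmpquyy".

ddgmpquyy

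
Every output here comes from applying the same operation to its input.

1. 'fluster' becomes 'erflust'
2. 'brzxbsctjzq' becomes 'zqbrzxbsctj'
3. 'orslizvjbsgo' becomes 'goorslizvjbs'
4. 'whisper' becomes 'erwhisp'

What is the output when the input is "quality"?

The pattern: move the last 2 characters to the front (rotate right by 2).
On "quality" that produces "tyquali".

tyquali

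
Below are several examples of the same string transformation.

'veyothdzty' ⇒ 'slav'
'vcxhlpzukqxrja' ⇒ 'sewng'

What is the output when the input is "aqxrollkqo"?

xoil

What's happening: keep one character in every 3, starting at position 1 (positions 1st, 4th, 7th, ...), then shift every letter 3 places backward in the alphabet (wrapping around).
Starting from "aqxrollkqo": after the first operation, "arlo"; after the second, "xoil".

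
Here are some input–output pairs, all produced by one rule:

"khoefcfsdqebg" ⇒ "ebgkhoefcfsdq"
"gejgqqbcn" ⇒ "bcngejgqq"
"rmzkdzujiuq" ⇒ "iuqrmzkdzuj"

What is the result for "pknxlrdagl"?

aglpknxlrd

Each output is the input with this applied: move the last 3 characters to the front (rotate right by 3).
"pknxlrdagl" → "aglpknxlrd".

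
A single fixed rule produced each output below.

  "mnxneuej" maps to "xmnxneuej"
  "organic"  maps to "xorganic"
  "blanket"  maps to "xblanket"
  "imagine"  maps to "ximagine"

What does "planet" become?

xplanet

Looking at the pairs, the operation is to prepend "x".
So "planet" becomes "xplanet".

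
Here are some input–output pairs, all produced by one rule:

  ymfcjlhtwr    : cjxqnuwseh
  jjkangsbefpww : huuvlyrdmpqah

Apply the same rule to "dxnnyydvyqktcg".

The pattern: move the last character to the front, then shift every letter 11 places forward in the alphabet (wrapping around).
Starting from "dxnnyydvyqktcg": after the first operation, "gdxnnyydvyqktc"; after the second, "roiyyjjogjbven".

roiyyjjogjbven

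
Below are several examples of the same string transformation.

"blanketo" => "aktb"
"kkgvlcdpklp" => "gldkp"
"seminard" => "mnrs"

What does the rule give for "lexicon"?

The pattern: move the first character to the end, then keep every other character starting from the second (positions 2nd, 4th, 6th, ...).
Applying both steps to "lexicon": "exiconl", then "xcn".

xcn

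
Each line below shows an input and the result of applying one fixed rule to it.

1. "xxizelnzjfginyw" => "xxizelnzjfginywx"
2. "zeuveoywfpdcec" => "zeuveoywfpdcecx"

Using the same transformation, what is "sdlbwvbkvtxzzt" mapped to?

sdlbwvbkvtxzztx

Rule — append "x".
For "sdlbwvbkvtxzzt" the result is "sdlbwvbkvtxzztx".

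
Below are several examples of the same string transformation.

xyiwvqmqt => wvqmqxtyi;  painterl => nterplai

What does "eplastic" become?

astiecpl

What's happening: swap the first and last characters, then move the first 3 characters to the end (rotate left by 3).
On "eplastic": the first step gives "cplastie", and the second then gives "astiecpl".
(Check on "painterl": → "lainterp" → "nterplai" ✓)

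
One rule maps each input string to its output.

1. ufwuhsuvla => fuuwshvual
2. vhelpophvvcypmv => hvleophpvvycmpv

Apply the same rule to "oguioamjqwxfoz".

The pattern: swap each adjacent pair of characters (1↔2, 3↔4, ...).
Doing the same to "oguioamjqwxfoz": "goiuaojmwqfxzo".

goiuaojmwqfxzo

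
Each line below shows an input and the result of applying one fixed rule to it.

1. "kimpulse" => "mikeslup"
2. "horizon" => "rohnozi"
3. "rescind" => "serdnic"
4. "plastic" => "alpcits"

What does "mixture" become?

Each output is the input with this applied: move the first 3 characters to the end (rotate left by 3), then reverse the string.
"mixture" → "turemix" → "ximerut".

ximerut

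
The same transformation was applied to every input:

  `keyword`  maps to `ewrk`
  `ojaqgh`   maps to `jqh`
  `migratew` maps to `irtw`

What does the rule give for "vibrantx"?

Looking at the pairs, the operation is to move the first character to the end, then keep every other character starting from the first (positions 1st, 3rd, 5th, ...).
"vibrantx" → "irnx".
(Check on "keyword": → "eywordk" → "ewrk" ✓)

irnx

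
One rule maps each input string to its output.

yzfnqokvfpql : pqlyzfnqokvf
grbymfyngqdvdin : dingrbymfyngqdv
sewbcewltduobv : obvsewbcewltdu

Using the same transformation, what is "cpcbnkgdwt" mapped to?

dwtcpcbnkg

Rule — move the last 3 characters to the front (rotate right by 3).
For "cpcbnkgdwt" the result is "dwtcpcbnkg".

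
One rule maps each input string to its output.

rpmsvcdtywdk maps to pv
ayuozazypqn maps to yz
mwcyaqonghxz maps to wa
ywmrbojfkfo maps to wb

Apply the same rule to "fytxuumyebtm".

yu

Looking at the pairs, the operation is to keep one character in every 3, starting at position 2 (positions 2nd, 5th, 8th, ...), then keep only the first 2 characters.
On "fytxuumyebtm" that produces "yu".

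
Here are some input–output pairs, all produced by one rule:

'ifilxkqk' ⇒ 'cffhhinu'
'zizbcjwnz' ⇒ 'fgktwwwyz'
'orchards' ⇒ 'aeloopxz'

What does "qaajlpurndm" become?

agijkmnorxx

The pattern: shift every letter 3 places backward in the alphabet (wrapping around), then sort the characters into alphabetical order.
"qaajlpurndm" → "agijkmnorxx".
(Check on "zizbcjwnz": → "wfwyzgtkw" → "fgktwwwyz" ✓)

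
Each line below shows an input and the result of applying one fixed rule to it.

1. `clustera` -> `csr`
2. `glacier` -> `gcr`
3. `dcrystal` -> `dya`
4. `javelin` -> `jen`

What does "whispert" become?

Looking at the pairs, the operation is to keep one character in every 3, starting at position 1 (positions 1st, 4th, 7th, ...).
So "whispert" becomes "wsr".

wsr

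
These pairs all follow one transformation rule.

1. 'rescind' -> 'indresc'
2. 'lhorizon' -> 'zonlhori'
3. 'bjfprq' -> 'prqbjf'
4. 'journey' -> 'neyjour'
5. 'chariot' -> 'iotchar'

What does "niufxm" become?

Each output is the input with this applied: move the last 3 characters to the front (rotate right by 3).
For "niufxm" the result is "fxmniu".

fxmniu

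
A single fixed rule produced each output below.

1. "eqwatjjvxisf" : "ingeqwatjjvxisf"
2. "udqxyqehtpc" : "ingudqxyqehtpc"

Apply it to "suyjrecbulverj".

Looking at the pairs, the operation is to prepend "ing".
For "suyjrecbulverj" the result is "ingsuyjrecbulverj".

ingsuyjrecbulverj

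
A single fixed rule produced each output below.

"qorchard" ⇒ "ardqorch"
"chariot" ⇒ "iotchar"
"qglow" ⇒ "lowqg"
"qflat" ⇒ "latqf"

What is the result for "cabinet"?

netcabi

Looking at the pairs, the operation is to move the last 3 characters to the front (rotate right by 3).
On "cabinet" that produces "netcabi".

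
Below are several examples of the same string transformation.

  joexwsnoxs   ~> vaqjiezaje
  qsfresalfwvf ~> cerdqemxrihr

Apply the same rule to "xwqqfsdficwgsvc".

The transformation: shift every letter 12 places forward in the alphabet (wrapping around).
For "xwqqfsdficwgsvc" the result is "jiccrepruoiseho".

jiccrepruoiseho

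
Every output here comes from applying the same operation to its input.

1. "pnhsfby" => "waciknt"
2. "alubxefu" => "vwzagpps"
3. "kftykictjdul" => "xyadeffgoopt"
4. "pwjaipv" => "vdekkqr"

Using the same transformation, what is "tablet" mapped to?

Rule — sort the characters into alphabetical order, then shift every letter 5 places backward in the alphabet (wrapping around).
Applying both steps to "tablet": "abeltt", then "vwzgoo".

vwzgoo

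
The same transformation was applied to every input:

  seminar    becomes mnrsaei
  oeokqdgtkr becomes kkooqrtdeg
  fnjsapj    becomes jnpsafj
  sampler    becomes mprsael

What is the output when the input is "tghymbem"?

Each output is the input with this applied: sort the characters into alphabetical order, then move the first 3 characters to the end (rotate left by 3).
For "tghymbem", step one produces "beghmmty"; step two turns that into "hmmtybeg".

hmmtybeg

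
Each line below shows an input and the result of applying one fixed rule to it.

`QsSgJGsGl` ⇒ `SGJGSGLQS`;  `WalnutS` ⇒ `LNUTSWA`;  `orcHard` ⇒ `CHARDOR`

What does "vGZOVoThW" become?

ZOVOTHWVG

The rule is to move the first 2 characters to the end (rotate left by 2), then convert every letter to uppercase.
Starting from "vGZOVoThW": after the first operation, "ZOVoThWvG"; after the second, "ZOVOTHWVG".
(Check on "WalnutS": → "lnutSWa" → "LNUTSWA" ✓)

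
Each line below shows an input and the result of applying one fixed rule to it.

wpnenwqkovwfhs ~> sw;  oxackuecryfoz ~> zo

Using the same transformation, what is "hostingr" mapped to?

Each output is the input with this applied: move the last character to the front, then keep only the first 2 characters.
"hostingr" → "rhosting" → "rh".

rh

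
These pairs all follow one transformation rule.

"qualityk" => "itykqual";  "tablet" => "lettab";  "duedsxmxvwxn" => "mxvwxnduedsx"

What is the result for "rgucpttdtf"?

ttdtfrgucp

The rule is to swap the front and back halves of the string.
"rgucpttdtf" → "ttdtfrgucp".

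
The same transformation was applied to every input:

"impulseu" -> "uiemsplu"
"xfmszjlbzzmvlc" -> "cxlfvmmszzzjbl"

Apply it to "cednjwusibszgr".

The pattern: reverse the string, then take characters alternately from the front and the back (1st, last, 2nd, 2nd-last, ...).
For "cednjwusibszgr" the result is "rcgezdsnbjiwsu".

rcgezdsnbjiwsu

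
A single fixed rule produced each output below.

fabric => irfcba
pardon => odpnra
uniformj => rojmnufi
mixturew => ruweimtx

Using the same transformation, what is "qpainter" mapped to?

tnrepqia

Each output is the input with this applied: swap the front and back halves of the string, then swap each adjacent pair of characters (1↔2, 3↔4, ...).
For "qpainter", step one produces "nterqpai"; step two turns that into "tnrepqia".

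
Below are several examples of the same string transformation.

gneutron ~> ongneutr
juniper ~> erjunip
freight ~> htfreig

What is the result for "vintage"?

gevinta

In each case the input is transformed by: move the last 2 characters to the front (rotate right by 2).
For "vintage" the result is "gevinta".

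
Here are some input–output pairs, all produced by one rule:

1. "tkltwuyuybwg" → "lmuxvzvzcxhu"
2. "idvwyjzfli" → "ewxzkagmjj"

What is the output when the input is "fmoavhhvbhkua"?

npbwiiwcilvbg

In each case the input is transformed by: shift every letter 1 place forward in the alphabet (wrapping around), then move the first character to the end.
Applying both steps to "fmoavhhvbhkua": "gnpbwiiwcilvb", then "npbwiiwcilvbg".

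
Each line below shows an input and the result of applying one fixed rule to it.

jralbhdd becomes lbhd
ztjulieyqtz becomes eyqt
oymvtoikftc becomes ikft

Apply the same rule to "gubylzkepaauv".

The pattern: move the last character to the front, then keep only the last 4 characters.
Working it through for "gubylzkepaauv": intermediate "vgubylzkepaau", final "paau".

paau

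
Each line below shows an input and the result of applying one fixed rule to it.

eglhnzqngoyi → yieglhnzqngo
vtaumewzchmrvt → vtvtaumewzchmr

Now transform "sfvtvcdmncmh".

mhsfvtvcdmnc

Looking at the pairs, the operation is to move the last 2 characters to the front (rotate right by 2).
For "sfvtvcdmncmh" the result is "mhsfvtvcdmnc".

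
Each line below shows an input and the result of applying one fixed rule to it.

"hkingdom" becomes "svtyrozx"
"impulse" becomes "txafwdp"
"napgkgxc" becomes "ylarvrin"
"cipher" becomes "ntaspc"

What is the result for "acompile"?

lnzxatwp

The rule is to shift every letter 11 places forward in the alphabet (wrapping around).
So "acompile" becomes "lnzxatwp".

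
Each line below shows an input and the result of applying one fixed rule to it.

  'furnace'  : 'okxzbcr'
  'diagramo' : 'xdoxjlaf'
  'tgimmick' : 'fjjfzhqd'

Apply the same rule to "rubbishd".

yyfpeaor

The rule is to move the first 2 characters to the end (rotate left by 2), then shift every letter 3 places backward in the alphabet (wrapping around).
Applying both steps to "rubbishd": "bbishdru", then "yyfpeaor".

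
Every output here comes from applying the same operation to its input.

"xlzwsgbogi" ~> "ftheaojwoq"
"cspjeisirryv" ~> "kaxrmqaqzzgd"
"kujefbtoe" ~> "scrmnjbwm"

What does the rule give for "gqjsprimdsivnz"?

oyraxzqulaqdvh

The pattern: shift every letter 8 places forward in the alphabet (wrapping around).
Applying that to "gqjsprimdsivnz" gives "oyraxzqulaqdvh".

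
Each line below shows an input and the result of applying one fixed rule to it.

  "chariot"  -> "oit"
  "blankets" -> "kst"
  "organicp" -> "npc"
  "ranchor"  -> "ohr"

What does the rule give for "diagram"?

What's happening: swap each adjacent pair of characters (1↔2, 3↔4, ...), then keep only the last 3 characters.
For "diagram", step one produces "idgaarm"; step two turns that into "arm".

arm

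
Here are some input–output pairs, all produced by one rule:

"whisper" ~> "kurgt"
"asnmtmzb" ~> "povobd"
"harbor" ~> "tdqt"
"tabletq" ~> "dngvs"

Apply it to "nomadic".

ocfke

The rule is to shift every letter 2 places forward in the alphabet (wrapping around), then delete the first 2 characters.
For "nomadic", step one produces "pqocfke"; step two turns that into "ocfke".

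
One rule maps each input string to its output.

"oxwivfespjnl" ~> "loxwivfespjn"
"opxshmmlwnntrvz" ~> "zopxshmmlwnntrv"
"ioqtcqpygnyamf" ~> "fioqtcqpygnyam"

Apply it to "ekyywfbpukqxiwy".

yekyywfbpukqxiw

Rule — move the last character to the front.
"ekyywfbpukqxiwy" → "yekyywfbpukqxiw".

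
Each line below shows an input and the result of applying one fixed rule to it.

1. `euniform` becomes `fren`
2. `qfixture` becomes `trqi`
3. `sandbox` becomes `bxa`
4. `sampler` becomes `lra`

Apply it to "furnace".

The transformation: move the first 3 characters to the end (rotate left by 3), then keep every other character starting from the second (positions 2nd, 4th, 6th, ...).
Starting from "furnace": after the first operation, "nacefur"; after the second, "aeu".

aeu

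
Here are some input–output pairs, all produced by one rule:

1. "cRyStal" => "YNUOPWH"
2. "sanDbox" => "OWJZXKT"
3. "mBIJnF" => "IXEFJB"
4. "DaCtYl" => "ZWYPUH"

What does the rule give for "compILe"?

YKILEHA

The transformation: shift every letter 4 places backward in the alphabet (wrapping around), then convert every letter to uppercase.
Starting from "compILe": after the first operation, "ykilEHa"; after the second, "YKILEHA".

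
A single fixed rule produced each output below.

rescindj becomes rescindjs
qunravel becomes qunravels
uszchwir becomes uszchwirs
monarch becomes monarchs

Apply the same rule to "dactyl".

The pattern: append "s".
For "dactyl" the result is "dactyls".

dactyls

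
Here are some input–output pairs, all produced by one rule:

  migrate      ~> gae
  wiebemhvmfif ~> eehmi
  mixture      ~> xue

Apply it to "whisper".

ipr

The pattern: delete the first 2 characters, then keep every other character starting from the first (positions 1st, 3rd, 5th, ...).
"whisper" → "isper" → "ipr".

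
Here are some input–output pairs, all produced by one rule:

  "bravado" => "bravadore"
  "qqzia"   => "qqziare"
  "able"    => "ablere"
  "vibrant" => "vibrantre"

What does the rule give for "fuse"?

fusere

What's happening: append "re".
Applying that to "fuse" gives "fusere".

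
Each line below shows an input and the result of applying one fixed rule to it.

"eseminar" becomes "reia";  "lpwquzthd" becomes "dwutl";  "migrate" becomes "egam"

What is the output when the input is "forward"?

draf

The rule is to swap the first and last characters, then keep every other character starting from the first (positions 1st, 3rd, 5th, ...).
Starting from "forward": after the first operation, "dorwarf"; after the second, "draf".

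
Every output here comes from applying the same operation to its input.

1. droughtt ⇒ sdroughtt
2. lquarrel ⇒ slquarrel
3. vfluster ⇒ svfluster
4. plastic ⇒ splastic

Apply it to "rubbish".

srubbish

What's happening: prepend "s".
Doing the same to "rubbish": "srubbish".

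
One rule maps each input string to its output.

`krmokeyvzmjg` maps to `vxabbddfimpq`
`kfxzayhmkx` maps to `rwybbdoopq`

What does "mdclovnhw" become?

Looking at the pairs, the operation is to sort the characters into alphabetical order, then shift every letter 9 places backward in the alphabet (wrapping around).
"mdclovnhw" → "cdhlmnovw" → "tuycdefmn".

tuycdefmn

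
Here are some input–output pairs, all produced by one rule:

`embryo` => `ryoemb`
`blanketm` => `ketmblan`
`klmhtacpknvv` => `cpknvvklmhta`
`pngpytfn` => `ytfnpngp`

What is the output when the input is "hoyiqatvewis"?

Looking at the pairs, the operation is to swap the front and back halves of the string.
Doing the same to "hoyiqatvewis": "tvewishoyiqa".

tvewishoyiqa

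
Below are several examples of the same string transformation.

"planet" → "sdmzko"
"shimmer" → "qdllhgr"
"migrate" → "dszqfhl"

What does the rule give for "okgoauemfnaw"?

What's happening: shift every letter 1 place backward in the alphabet (wrapping around), then reverse the string.
"okgoauemfnaw" → "njfnztdlemzv" → "vzmeldtznfjn".

vzmeldtznfjn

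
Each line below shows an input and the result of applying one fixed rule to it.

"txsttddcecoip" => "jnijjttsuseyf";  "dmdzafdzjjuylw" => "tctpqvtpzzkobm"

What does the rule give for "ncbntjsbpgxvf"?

dsrdjzirfwnlv

The transformation: shift every letter 10 places backward in the alphabet (wrapping around).
Applying that to "ncbntjsbpgxvf" gives "dsrdjzirfwnlv".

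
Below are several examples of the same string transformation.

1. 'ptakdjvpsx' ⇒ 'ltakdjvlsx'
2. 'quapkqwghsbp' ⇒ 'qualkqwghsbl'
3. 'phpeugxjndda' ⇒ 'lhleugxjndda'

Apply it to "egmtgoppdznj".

What's happening: replace every "p" with "l".
Doing the same to "egmtgoppdznj": "egmtgolldznj".

egmtgolldznj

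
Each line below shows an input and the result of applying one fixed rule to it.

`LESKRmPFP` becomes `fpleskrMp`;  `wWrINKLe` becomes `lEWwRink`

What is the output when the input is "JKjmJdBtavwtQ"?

TqjkJMjDbTAVW

In each case the input is transformed by: flip the case of every letter, then move the last 2 characters to the front (rotate right by 2).
On "JKjmJdBtavwtQ": the first step gives "jkJMjDbTAVWTq", and the second then gives "TqjkJMjDbTAVW".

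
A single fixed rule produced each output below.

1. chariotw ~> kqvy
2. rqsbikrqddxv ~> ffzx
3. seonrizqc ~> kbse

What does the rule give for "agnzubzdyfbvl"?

hdxn

What's happening: shift every letter 2 places forward in the alphabet (wrapping around), then keep only the last 4 characters.
Applying both steps to "agnzubzdyfbvl": "cipbwdbfahdxn", then "hdxn".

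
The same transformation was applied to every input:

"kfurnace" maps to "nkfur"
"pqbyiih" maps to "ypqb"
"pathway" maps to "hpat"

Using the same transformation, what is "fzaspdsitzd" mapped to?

Looking at the pairs, the operation is to delete the last 3 characters, then move the last character to the front.
"fzaspdsitzd" → "fzaspdsi" → "ifzaspds".

ifzaspds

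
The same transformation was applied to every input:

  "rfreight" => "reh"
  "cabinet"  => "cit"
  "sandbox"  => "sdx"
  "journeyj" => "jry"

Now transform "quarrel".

In each case the input is transformed by: keep one character in every 3, starting at position 1 (positions 1st, 4th, 7th, ...).
So "quarrel" becomes "qrl".

qrl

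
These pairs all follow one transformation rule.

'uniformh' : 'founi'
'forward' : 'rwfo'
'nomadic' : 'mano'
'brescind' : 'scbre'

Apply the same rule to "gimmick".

Each output is the input with this applied: delete the last 3 characters, then move the last 2 characters to the front (rotate right by 2).
"gimmick" → "gimm" → "mmgi".
(Check on "uniformh": → "unifo" → "founi" ✓)

mmgi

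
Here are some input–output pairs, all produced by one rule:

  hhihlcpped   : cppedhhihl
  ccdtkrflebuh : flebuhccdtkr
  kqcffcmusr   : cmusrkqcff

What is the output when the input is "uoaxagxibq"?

gxibquoaxa

Looking at the pairs, the operation is to swap the front and back halves of the string.
Doing the same to "uoaxagxibq": "gxibquoaxa".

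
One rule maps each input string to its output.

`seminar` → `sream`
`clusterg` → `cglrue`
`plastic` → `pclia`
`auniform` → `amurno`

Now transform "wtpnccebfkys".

wstypknfcb

The transformation: take characters alternately from the front and the back (1st, last, 2nd, 2nd-last, ...), then delete the last 2 characters.
On "wtpnccebfkys": the first step gives "wstypknfcbce", and the second then gives "wstypknfcb".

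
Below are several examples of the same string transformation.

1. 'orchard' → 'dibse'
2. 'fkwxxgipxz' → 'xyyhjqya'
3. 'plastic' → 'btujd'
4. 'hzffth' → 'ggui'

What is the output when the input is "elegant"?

The pattern: delete the first 2 characters, then shift every letter 1 place forward in the alphabet (wrapping around).
"elegant" → "egant" → "fhbou".
(Check on "hzffth": → "ffth" → "ggui" ✓)

fhbou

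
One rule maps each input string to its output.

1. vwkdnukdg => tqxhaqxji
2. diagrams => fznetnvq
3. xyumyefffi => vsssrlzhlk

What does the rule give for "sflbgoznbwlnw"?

jayjoambtoysf

Looking at the pairs, the operation is to shift every letter 13 places forward in the alphabet (wrapping around) — i.e. ROT13, then reverse the string.
For "sflbgoznbwlnw", step one produces "fsyotbmaojyaj"; step two turns that into "jayjoambtoysf".
(Check on "xyumyefffi": → "klhzlrsssv" → "vsssrlzhlk" ✓)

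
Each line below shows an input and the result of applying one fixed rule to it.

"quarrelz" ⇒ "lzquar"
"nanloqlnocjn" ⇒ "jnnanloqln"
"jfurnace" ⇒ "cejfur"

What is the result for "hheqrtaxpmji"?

In each case the input is transformed by: move the last 2 characters to the front (rotate right by 2), then delete the last 2 characters.
On "hheqrtaxpmji": the first step gives "jihheqrtaxpm", and the second then gives "jihheqrtax".

jihheqrtax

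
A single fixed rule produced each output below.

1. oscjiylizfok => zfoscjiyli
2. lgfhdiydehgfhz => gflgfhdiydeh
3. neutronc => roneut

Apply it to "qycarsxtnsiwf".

The pattern: delete the last 2 characters, then move the last 2 characters to the front (rotate right by 2).
Working it through for "qycarsxtnsiwf": intermediate "qycarsxtnsi", final "siqycarsxtn".

siqycarsxtn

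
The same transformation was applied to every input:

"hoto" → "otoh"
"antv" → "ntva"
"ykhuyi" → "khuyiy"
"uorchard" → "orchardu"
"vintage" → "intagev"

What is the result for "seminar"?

eminars

Rule — move the first character to the end.
Doing the same to "seminar": "eminars".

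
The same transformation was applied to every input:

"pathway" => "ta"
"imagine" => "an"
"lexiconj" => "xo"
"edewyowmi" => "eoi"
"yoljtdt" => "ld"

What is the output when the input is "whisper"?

ie

What's happening: keep one character in every 3, starting at position 3 (positions 3rd, 6th, 9th, ...).
Applying that to "whisper" gives "ie".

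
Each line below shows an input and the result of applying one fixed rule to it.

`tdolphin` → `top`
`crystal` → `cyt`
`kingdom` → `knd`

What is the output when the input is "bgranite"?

Each output is the input with this applied: keep every other character starting from the first (positions 1st, 3rd, 5th, ...), then delete the last character.
For "bgranite", step one produces "brnt"; step two turns that into "brn".
(Check on "crystal": → "cytl" → "cyt" ✓)

brn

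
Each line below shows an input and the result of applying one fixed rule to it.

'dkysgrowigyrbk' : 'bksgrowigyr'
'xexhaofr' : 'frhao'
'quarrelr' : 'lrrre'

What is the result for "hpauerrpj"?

Each output is the input with this applied: delete the first 3 characters, then move the last 2 characters to the front (rotate right by 2).
Applying both steps to "hpauerrpj": "uerrpj", then "pjuerr".

pjuerr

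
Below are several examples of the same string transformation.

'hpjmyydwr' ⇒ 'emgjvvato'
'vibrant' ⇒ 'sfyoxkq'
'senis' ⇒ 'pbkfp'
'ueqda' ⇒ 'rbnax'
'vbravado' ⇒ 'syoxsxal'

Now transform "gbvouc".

dyslrz

Each output is the input with this applied: shift every letter 3 places backward in the alphabet (wrapping around).
"gbvouc" → "dyslrz".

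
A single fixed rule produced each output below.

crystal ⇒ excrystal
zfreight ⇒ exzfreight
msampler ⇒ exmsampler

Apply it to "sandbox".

The rule is to prepend "ex".
So "sandbox" becomes "exsandbox".

exsandbox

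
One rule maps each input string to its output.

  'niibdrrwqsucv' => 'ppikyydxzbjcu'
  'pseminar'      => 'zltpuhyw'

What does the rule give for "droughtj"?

Each output is the input with this applied: move the first character to the end, then shift every letter 7 places forward in the alphabet (wrapping around).
"droughtj" → "roughtjd" → "yvbnoaqk".

yvbnoaqk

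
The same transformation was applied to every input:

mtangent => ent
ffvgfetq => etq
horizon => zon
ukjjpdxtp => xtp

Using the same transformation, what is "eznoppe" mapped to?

ppe

Each output is the input with this applied: keep only the last 3 characters.
Doing the same to "eznoppe": "ppe".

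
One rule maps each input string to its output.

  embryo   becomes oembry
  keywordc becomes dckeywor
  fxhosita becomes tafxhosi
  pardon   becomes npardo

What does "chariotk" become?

Looking at the pairs, the operation is to swap the front and back halves of the string, then move the first 2 characters to the end (rotate left by 2).
For "chariotk", step one produces "iotkchar"; step two turns that into "tkchario".
(Check on "pardon": → "donpar" → "npardo" ✓)

tkchario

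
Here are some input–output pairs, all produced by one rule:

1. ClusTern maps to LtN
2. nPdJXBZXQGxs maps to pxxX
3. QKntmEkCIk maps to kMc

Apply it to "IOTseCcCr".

oEc

Rule — keep one character in every 3, starting at position 2 (positions 2nd, 5th, 8th, ...), then flip the case of every letter.
Starting from "IOTseCcCr": after the first operation, "OeC"; after the second, "oEc".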